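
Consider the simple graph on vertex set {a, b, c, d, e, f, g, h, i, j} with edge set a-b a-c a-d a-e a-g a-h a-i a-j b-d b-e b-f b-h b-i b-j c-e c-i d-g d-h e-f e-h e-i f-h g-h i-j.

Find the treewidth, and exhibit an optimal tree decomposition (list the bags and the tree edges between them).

Every bag has size at most 4, so the width is 4 − 1 = 3 and tw(G) ≤ 3. For the lower bound, the 4 vertices {a, d, g, h} are pairwise adjacent, and any tree decomposition puts a clique entirely inside one bag — forcing width ≥ 3. Combining the bounds, tw(G) = 3.

Treewidth 3.
One optimal decomposition is:
Bags: B1 = {a, b, e, h}  B2 = {a, b, e, i}  B3 = {b, e, f, h}  B4 = {a, b, d, h}  B5 = {a, b, i, j}  B6 = {a, d, g, h}  B7 = {a, c, e, i}
Tree: B1–B2, B1–B3, B1–B4, B2–B5, B4–B6, B2–B7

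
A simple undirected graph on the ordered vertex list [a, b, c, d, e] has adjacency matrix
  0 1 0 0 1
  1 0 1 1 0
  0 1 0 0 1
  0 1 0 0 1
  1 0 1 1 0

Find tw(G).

A width-2 tree decomposition is:
Bags: B1 = {a, b, e}  B2 = {b, c, e}  B3 = {b, d, e}
Tree: B1–B2, B2–B3
Every bag has size at most 3, so the width is 3 − 1 = 2 and tw(G) ≤ 2. Since b–a–e–c–b is a cycle in G, G is not acyclic. Forests are exactly the graphs of treewidth ≤ 1, so tw(G) ≥ 2. Combining the bounds, tw(G) = 2.

2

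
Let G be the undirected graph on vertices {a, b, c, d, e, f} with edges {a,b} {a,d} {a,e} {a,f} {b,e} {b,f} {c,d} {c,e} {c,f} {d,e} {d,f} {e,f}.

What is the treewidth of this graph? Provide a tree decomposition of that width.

The largest bag has 4 vertices, giving width 3; this decomposition certifies tw(G) ≤ 3. For the lower bound, the 4 vertices {c, d, e, f} are pairwise adjacent, and any tree decomposition puts a clique entirely inside one bag — forcing width ≥ 3. Hence tw(G) = 3 exactly.

Treewidth 3.
One optimal decomposition is:
Bags: B1 = {c, d, e, f}  B2 = {a, d, e, f}  B3 = {a, b, e, f}
Tree: B1–B2, B2–B3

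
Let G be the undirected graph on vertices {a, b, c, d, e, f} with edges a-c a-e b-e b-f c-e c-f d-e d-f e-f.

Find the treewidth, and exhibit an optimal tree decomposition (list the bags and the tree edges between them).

Every bag has size at most 3, so the width is 3 − 1 = 2 and tw(G) ≤ 2. Conversely, {a, c, e} is a clique of size 3, and the vertices of any clique must share a bag in every tree decomposition; so some bag has ≥ 3 vertices and tw(G) ≥ 2. Hence tw(G) = 2 exactly.

Treewidth 2.
One optimal decomposition is:
Bags: B1 = {c, e, f}  B2 = {a, c, e}  B3 = {d, e, f}  B4 = {b, e, f}
Tree: B1–B2, B1–B3, B1–B4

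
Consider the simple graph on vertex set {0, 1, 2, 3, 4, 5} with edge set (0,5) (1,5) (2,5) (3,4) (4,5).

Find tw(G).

1

A width-1 tree decomposition is:
Bags: B1 = {4, 5}  B2 = {2, 5}  B3 = {3, 4}  B4 = {0, 5}  B5 = {1, 5}
Tree: B1–B2, B1–B3, B2–B4, B1–B5
Each bag holds 2 vertices, so the decomposition has width 1, which upper-bounds the treewidth. Any graph with an edge has treewidth ≥ 1, and G has the edge 5–4. Hence tw(G) = 1 exactly.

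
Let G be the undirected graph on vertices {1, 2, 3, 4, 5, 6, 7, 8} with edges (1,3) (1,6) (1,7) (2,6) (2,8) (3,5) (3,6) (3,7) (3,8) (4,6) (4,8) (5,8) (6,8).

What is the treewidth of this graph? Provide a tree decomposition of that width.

Treewidth 2.
One such decomposition:
Bags: B1 = {3, 6, 8}  B2 = {4, 6, 8}  B3 = {3, 5, 8}  B4 = {1, 3, 6}  B5 = {1, 3, 7}  B6 = {2, 6, 8}
Tree: B1–B2, B1–B3, B1–B4, B4–B5, B2–B6

The largest bag has 3 vertices, giving width 2; this decomposition certifies tw(G) ≤ 2. Conversely, {2, 6, 8} is a clique of size 3, and the vertices of any clique must share a bag in every tree decomposition; so some bag has ≥ 3 vertices and tw(G) ≥ 2. Combining the bounds, tw(G) = 2.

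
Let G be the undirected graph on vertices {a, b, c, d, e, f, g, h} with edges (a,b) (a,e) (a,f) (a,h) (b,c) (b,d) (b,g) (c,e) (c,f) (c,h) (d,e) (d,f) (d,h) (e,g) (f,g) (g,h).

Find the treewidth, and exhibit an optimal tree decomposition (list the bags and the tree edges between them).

Every bag has size at most 5, so the width is 5 − 1 = 4 and tw(G) ≤ 4. For the lower bound: the 5 vertex sets {a,e}, {g,h}, {b,d}, {f}, {c} are disjoint, each induces a connected subgraph, and every pair is joined by at least one edge of G. Contracting each set to a single vertex therefore yields K_{5} as a minor, and since treewidth is minor-monotone, tw(G) ≥ tw(K_{5}) = 4. Hence tw(G) = 4 exactly.

Treewidth 4.
One optimal decomposition is:
Bags: B1 = {a, b, e, f, h}  B2 = {b, e, f, g, h}  B3 = {b, d, e, f, h}  B4 = {b, c, e, f, h}
Tree: B1–B2, B2–B3, B3–B4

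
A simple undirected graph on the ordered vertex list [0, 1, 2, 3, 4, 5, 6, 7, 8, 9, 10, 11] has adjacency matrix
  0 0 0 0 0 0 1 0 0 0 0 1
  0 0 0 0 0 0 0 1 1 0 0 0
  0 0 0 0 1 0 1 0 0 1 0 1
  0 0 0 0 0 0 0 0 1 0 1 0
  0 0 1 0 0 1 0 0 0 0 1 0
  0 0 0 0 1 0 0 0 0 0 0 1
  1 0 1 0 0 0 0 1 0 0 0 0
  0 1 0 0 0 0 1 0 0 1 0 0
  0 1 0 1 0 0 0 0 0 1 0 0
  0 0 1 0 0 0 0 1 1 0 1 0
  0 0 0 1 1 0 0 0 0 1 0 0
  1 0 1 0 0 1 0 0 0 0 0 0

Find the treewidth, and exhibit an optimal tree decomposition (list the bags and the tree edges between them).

Treewidth 3.
One such decomposition:
Bags: B1 = {1, 3, 7, 8}  B2 = {3, 7, 8, 9}  B3 = {3, 7, 9, 10}  B4 = {6, 7, 9, 10}  B5 = {2, 6, 9, 10}  B6 = {2, 4, 6, 10}  B7 = {0, 2, 4, 6}  B8 = {0, 2, 4, 11}  B9 = {0, 4, 5, 11}
Tree: B1–B2, B2–B3, B3–B4, B4–B5, B5–B6, B6–B7, B7–B8, B8–B9

Each bag holds 4 vertices, so the decomposition has width 3, which upper-bounds the treewidth. For the lower bound: the 4 vertex sets {1,3,8}, {7}, {9}, {2,4,6,10} are disjoint, each induces a connected subgraph, and every pair is joined by at least one edge of G. Contracting each set to a single vertex therefore yields K_{4} as a minor, and since treewidth is minor-monotone, tw(G) ≥ tw(K_{4}) = 3. Therefore the treewidth is 3.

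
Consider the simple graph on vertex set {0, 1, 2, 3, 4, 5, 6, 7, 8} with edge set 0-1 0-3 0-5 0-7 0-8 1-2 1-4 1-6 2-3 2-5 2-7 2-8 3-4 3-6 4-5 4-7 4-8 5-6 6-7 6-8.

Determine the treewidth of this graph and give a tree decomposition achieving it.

Every bag has size at most 5, so the width is 5 − 1 = 4 and tw(G) ≤ 4. For the lower bound: the 5 vertex sets {1,4}, {0,8}, {2,7}, {6}, {3} are disjoint, each induces a connected subgraph, and every pair is joined by at least one edge of G. Contracting each set to a single vertex therefore yields K_{5} as a minor, and since treewidth is minor-monotone, tw(G) ≥ tw(K_{5}) = 4. Hence tw(G) = 4 exactly.

Treewidth 4.
Bags: B1 = {0, 1, 2, 4, 6}  B2 = {0, 2, 4, 6, 8}  B3 = {0, 2, 4, 6, 7}  B4 = {0, 2, 3, 4, 6}  B5 = {0, 2, 4, 5, 6}
Tree: B1–B2, B2–B3, B3–B4, B4–B5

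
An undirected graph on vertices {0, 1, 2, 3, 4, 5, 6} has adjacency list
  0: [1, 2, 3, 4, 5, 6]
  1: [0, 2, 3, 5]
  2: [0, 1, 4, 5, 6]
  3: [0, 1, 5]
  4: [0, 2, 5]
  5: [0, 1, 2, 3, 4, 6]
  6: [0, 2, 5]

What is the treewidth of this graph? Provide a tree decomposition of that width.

Each bag holds 4 vertices, so the decomposition has width 3, which upper-bounds the treewidth. On the other hand G contains the 4-clique {0, 1, 2, 5}. A clique must lie in a single bag of any decomposition, so no decomposition can have width below 3. Therefore the treewidth is 3.

Treewidth 3.
One optimal decomposition is:
Bags: B1 = {0, 2, 4, 5}  B2 = {0, 1, 2, 5}  B3 = {0, 2, 5, 6}  B4 = {0, 1, 3, 5}
Tree: B1–B2, B2–B3, B2–B4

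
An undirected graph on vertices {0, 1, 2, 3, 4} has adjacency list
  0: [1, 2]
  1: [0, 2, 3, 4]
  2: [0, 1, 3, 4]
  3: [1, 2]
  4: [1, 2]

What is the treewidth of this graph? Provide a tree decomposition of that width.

Treewidth 2.
One such decomposition:
Bags: B1 = {1, 2, 4}  B2 = {0, 1, 2}  B3 = {1, 2, 3}
Tree: B1–B2, B1–B3

Each bag holds 3 vertices, so the decomposition has width 2, which upper-bounds the treewidth. On the other hand G contains the 3-clique {0, 1, 2}. A clique must lie in a single bag of any decomposition, so no decomposition can have width below 2. The upper and lower bounds meet at 2, so that is the treewidth.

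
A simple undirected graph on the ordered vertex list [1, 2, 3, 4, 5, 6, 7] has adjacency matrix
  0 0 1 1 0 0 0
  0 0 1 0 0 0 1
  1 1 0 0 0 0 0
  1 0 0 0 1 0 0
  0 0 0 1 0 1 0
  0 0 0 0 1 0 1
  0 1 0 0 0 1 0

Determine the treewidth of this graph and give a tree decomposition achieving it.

Treewidth 2.
One such decomposition:
Bags: B1 = {1, 4, 5}  B2 = {1, 5, 6}  B3 = {1, 6, 7}  B4 = {1, 2, 7}  B5 = {1, 2, 3}
Tree: B1–B2, B2–B3, B3–B4, B4–B5

Each bag holds 3 vertices, so the decomposition has width 2, which upper-bounds the treewidth. Since 1–4–5–6–7–2–3–1 is a cycle in G, G is not acyclic. Forests are exactly the graphs of treewidth ≤ 1, so tw(G) ≥ 2. Combining the bounds, tw(G) = 2.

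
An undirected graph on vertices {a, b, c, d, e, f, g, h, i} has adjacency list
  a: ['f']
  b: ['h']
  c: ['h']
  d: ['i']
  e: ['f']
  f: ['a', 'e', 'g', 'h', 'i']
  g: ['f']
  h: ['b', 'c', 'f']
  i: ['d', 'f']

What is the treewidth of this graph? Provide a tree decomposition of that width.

Every bag has size at most 2, so the width is 2 − 1 = 1 and tw(G) ≤ 1. Since G has at least one edge (e.g. f–a), it is not an edgeless graph, so tw(G) ≥ 1. Therefore the treewidth is 1.

Treewidth 1.
Bags: B1 = {a, f}  B2 = {f, h}  B3 = {f, i}  B4 = {e, f}  B5 = {c, h}  B6 = {b, h}  B7 = {d, i}  B8 = {f, g}
Tree: B1–B2, B1–B3, B1–B4, B2–B5, B5–B6, B3–B7, B3–B8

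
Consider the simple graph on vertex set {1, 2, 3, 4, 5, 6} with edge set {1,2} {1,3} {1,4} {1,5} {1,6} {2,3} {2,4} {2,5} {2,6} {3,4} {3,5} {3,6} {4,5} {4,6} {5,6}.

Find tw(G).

A width-5 tree decomposition is:
Bags: B1 = {1, 2, 3, 4, 5, 6}
Tree: (single bag)
A single bag containing all 6 vertices is trivially a valid decomposition of width 5. Conversely, {1, 2, 3, 4, 5, 6} is a clique of size 6, and the vertices of any clique must share a bag in every tree decomposition; so some bag has ≥ 6 vertices and tw(G) ≥ 5. Therefore the treewidth is 5.

5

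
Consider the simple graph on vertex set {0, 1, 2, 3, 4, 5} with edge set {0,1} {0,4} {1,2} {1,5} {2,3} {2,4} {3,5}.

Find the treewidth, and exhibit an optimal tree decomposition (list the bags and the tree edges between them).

The largest bag has 3 vertices, giving width 2; this decomposition certifies tw(G) ≤ 2. For the lower bound, G contains the cycle 3–5–1–2–3, so G is not a forest; only forests have treewidth ≤ 1, hence tw(G) ≥ 2. Combining the bounds, tw(G) = 2.

Treewidth 2.
One optimal decomposition is:
Bags: B1 = {2, 3, 5}  B2 = {1, 2, 5}  B3 = {1, 2, 4}  B4 = {0, 1, 4}
Tree: B1–B2, B2–B3, B3–B4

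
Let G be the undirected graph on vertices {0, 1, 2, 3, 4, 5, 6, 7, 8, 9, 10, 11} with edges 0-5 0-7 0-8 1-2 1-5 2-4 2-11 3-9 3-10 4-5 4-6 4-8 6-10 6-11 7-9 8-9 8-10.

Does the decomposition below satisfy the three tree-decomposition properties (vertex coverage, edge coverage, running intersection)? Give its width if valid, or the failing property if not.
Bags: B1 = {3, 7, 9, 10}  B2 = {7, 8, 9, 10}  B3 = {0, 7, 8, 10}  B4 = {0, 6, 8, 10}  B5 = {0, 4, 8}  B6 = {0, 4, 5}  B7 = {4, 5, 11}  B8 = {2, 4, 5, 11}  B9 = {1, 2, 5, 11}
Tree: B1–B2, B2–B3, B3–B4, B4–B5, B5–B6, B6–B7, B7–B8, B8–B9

A tree decomposition must satisfy three properties: every vertex lies in some bag; for every edge, both endpoints lie together in some bag; and for every vertex, the bags containing it form a connected subtree. Here edge (6,4) lies in no bag, so the decomposition is invalid.

No — edge (6,4) lies in no bag.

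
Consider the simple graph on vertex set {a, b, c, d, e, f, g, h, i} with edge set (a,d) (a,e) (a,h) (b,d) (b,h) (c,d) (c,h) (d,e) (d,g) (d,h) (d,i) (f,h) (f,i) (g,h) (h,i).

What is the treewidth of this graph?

A width-2 tree decomposition is:
Bags: B1 = {a, d, h}  B2 = {d, g, h}  B3 = {a, d, e}  B4 = {c, d, h}  B5 = {d, h, i}  B6 = {f, h, i}  B7 = {b, d, h}
Tree: B1–B2, B1–B3, B1–B4, B1–B5, B5–B6, B5–B7
The largest bag has 3 vertices, giving width 2; this decomposition certifies tw(G) ≤ 2. For the lower bound, the 3 vertices {a, d, e} are pairwise adjacent, and any tree decomposition puts a clique entirely inside one bag — forcing width ≥ 2. The upper and lower bounds meet at 2, so that is the treewidth.

2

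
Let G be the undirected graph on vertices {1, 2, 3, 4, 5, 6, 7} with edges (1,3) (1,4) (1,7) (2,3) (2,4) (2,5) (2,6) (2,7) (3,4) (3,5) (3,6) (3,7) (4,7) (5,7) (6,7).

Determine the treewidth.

3

A width-3 tree decomposition is:
Bags: B1 = {2, 3, 5, 7}  B2 = {2, 3, 4, 7}  B3 = {2, 3, 6, 7}  B4 = {1, 3, 4, 7}
Tree: B1–B2, B2–B3, B2–B4
Each bag holds 4 vertices, so the decomposition has width 3, which upper-bounds the treewidth. On the other hand G contains the 4-clique {1, 3, 4, 7}. A clique must lie in a single bag of any decomposition, so no decomposition can have width below 3. Hence tw(G) = 3 exactly.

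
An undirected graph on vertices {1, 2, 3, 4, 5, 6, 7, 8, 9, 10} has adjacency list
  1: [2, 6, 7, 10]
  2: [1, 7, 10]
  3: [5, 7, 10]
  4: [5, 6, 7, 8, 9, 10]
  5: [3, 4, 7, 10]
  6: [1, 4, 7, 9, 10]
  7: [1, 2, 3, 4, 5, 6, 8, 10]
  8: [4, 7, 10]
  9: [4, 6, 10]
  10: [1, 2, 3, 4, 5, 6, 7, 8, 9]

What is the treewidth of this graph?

A width-3 tree decomposition is:
Bags: B1 = {4, 6, 7, 10}  B2 = {1, 6, 7, 10}  B3 = {4, 5, 7, 10}  B4 = {4, 7, 8, 10}  B5 = {3, 5, 7, 10}  B6 = {1, 2, 7, 10}  B7 = {4, 6, 9, 10}
Tree: B1–B2, B1–B3, B3–B4, B3–B5, B2–B6, B1–B7
The largest bag has 4 vertices, giving width 3; this decomposition certifies tw(G) ≤ 3. Conversely, {4, 6, 9, 10} is a clique of size 4, and the vertices of any clique must share a bag in every tree decomposition; so some bag has ≥ 4 vertices and tw(G) ≥ 3. Therefore the treewidth is 3.

3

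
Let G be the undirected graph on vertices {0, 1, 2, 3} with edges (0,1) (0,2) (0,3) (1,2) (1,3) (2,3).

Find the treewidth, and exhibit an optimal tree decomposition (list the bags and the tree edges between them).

With just one bag of size 4, the width is 4 − 1 = 3, so tw(G) ≤ 3. On the other hand G contains the 4-clique {0, 1, 2, 3}. A clique must lie in a single bag of any decomposition, so no decomposition can have width below 3. Hence tw(G) = 3 exactly.

Treewidth 3.
One such decomposition:
Bags: B1 = {0, 1, 2, 3}
Tree: (single bag)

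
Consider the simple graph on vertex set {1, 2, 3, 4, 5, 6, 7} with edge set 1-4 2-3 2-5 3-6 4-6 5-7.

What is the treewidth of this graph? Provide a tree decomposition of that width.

The largest bag has 2 vertices, giving width 1; this decomposition certifies tw(G) ≤ 1. Since G has at least one edge (e.g. 7–5), it is not an edgeless graph, so tw(G) ≥ 1. Hence tw(G) = 1 exactly.

Treewidth 1.
One optimal decomposition is:
Bags: B1 = {5, 7}  B2 = {2, 5}  B3 = {2, 3}  B4 = {3, 6}  B5 = {4, 6}  B6 = {1, 4}
Tree: B1–B2, B2–B3, B3–B4, B4–B5, B5–B6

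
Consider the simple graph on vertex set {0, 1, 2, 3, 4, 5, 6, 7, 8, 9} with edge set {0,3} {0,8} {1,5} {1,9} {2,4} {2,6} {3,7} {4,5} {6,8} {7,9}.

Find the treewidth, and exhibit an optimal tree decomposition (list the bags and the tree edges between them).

Every bag has size at most 3, so the width is 3 − 1 = 2 and tw(G) ≤ 2. The edges 3–0–8–6–2–4–5–1–9–7–3 form a cycle, so G is not a tree and its treewidth is at least 2. Therefore the treewidth is 2.

Treewidth 2.
One such decomposition:
Bags: B1 = {0, 3, 8}  B2 = {3, 6, 8}  B3 = {2, 3, 6}  B4 = {2, 3, 4}  B5 = {3, 4, 5}  B6 = {1, 3, 5}  B7 = {1, 3, 9}  B8 = {3, 7, 9}
Tree: B1–B2, B2–B3, B3–B4, B4–B5, B5–B6, B6–B7, B7–B8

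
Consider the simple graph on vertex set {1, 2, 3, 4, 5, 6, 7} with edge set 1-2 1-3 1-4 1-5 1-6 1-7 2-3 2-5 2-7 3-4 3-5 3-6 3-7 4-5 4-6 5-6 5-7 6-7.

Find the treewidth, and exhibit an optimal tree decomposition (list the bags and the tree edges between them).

Treewidth 4.
One optimal decomposition is:
Bags: B1 = {1, 2, 3, 5, 7}  B2 = {1, 3, 5, 6, 7}  B3 = {1, 3, 4, 5, 6}
Tree: B1–B2, B2–B3

Every bag has size at most 5, so the width is 5 − 1 = 4 and tw(G) ≤ 4. Conversely, {1, 2, 3, 5, 7} is a clique of size 5, and the vertices of any clique must share a bag in every tree decomposition; so some bag has ≥ 5 vertices and tw(G) ≥ 4. The upper and lower bounds meet at 4, so that is the treewidth.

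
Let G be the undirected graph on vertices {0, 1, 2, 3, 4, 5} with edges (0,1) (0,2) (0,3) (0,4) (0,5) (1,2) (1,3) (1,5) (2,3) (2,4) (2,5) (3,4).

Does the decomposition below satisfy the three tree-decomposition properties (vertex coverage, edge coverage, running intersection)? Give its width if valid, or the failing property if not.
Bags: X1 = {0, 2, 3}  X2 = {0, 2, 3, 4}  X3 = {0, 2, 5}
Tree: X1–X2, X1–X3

No — vertex 1 appears in no bag.

A tree decomposition must satisfy three properties: every vertex lies in some bag; for every edge, both endpoints lie together in some bag; and for every vertex, the bags containing it form a connected subtree. Here vertex 1 appears in no bag, so the decomposition is invalid.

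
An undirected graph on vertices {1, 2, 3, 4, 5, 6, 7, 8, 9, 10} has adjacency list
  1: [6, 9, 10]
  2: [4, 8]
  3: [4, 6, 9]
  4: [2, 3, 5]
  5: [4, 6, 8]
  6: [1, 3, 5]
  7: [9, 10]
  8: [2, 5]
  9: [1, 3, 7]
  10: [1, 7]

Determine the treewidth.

A width-2 tree decomposition is:
Bags: B1 = {2, 5, 8}  B2 = {2, 4, 5}  B3 = {4, 5, 6}  B4 = {3, 4, 6}  B5 = {1, 3, 6}  B6 = {1, 3, 9}  B7 = {1, 9, 10}  B8 = {7, 9, 10}
Tree: B1–B2, B2–B3, B3–B4, B4–B5, B5–B6, B6–B7, B7–B8
The largest bag has 3 vertices, giving width 2; this decomposition certifies tw(G) ≤ 2. Since 8–2–4–5–8 is a cycle in G, G is not acyclic. Forests are exactly the graphs of treewidth ≤ 1, so tw(G) ≥ 2. Combining the bounds, tw(G) = 2.

2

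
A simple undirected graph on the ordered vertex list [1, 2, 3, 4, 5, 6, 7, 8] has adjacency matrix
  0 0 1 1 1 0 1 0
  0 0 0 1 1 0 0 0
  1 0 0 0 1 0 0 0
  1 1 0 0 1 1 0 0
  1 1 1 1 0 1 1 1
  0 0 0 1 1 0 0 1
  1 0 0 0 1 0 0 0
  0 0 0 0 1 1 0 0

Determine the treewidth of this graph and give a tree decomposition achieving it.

Treewidth 2.
One optimal decomposition is:
Bags: B1 = {4, 5, 6}  B2 = {1, 4, 5}  B3 = {2, 4, 5}  B4 = {1, 5, 7}  B5 = {5, 6, 8}  B6 = {1, 3, 5}
Tree: B1–B2, B1–B3, B2–B4, B1–B5, B4–B6

The largest bag has 3 vertices, giving width 2; this decomposition certifies tw(G) ≤ 2. On the other hand G contains the 3-clique {5, 6, 8}. A clique must lie in a single bag of any decomposition, so no decomposition can have width below 2. Combining the bounds, tw(G) = 2.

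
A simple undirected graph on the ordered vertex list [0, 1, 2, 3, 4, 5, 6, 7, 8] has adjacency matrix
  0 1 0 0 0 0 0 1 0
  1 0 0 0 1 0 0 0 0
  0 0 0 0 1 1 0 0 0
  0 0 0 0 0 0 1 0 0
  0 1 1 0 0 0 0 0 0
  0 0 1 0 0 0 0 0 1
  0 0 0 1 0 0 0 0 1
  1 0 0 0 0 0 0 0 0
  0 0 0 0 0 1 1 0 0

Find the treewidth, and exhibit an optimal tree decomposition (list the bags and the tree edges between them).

The largest bag has 2 vertices, giving width 1; this decomposition certifies tw(G) ≤ 1. Any graph with an edge has treewidth ≥ 1, and G has the edge 7–0. The upper and lower bounds meet at 1, so that is the treewidth.

Treewidth 1.
One optimal decomposition is:
Bags: B1 = {0, 7}  B2 = {0, 1}  B3 = {1, 4}  B4 = {2, 4}  B5 = {2, 5}  B6 = {5, 8}  B7 = {6, 8}  B8 = {3, 6}
Tree: B1–B2, B2–B3, B3–B4, B4–B5, B5–B6, B6–B7, B7–B8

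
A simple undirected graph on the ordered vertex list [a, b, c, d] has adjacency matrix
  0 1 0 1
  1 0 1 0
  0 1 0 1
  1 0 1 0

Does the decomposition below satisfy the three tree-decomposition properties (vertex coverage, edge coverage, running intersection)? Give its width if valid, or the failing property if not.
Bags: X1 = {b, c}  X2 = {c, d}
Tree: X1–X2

No — vertex a appears in no bag.

A tree decomposition must satisfy three properties: every vertex lies in some bag; for every edge, both endpoints lie together in some bag; and for every vertex, the bags containing it form a connected subtree. Here vertex a appears in no bag, so the decomposition is invalid.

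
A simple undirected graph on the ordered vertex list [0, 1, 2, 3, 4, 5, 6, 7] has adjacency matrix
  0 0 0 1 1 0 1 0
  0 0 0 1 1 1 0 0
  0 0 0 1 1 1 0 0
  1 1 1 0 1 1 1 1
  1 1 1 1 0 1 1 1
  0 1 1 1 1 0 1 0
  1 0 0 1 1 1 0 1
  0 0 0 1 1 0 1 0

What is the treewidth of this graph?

A width-3 tree decomposition is:
Bags: B1 = {3, 4, 5, 6}  B2 = {1, 3, 4, 5}  B3 = {2, 3, 4, 5}  B4 = {0, 3, 4, 6}  B5 = {3, 4, 6, 7}
Tree: B1–B2, B1–B3, B1–B4, B4–B5
Every bag has size at most 4, so the width is 4 − 1 = 3 and tw(G) ≤ 3. Conversely, {0, 3, 4, 6} is a clique of size 4, and the vertices of any clique must share a bag in every tree decomposition; so some bag has ≥ 4 vertices and tw(G) ≥ 3. The upper and lower bounds meet at 3, so that is the treewidth.

3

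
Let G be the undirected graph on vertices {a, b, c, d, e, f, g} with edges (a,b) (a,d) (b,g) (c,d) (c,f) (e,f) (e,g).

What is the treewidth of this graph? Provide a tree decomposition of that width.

Treewidth 2.
One such decomposition:
Bags: B1 = {a, b, g}  B2 = {a, e, g}  B3 = {a, e, f}  B4 = {a, c, f}  B5 = {a, c, d}
Tree: B1–B2, B2–B3, B3–B4, B4–B5

Each bag holds 3 vertices, so the decomposition has width 2, which upper-bounds the treewidth. For the lower bound, G contains the cycle a–b–g–e–f–c–d–a, so G is not a forest; only forests have treewidth ≤ 1, hence tw(G) ≥ 2. Hence tw(G) = 2 exactly.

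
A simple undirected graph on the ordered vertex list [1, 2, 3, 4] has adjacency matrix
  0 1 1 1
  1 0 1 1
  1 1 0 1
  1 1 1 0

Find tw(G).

A width-3 tree decomposition is:
Bags: B1 = {1, 2, 3, 4}
Tree: (single bag)
A single bag containing all 4 vertices is trivially a valid decomposition of width 3. On the other hand G contains the 4-clique {1, 2, 3, 4}. A clique must lie in a single bag of any decomposition, so no decomposition can have width below 3. Hence tw(G) = 3 exactly.

3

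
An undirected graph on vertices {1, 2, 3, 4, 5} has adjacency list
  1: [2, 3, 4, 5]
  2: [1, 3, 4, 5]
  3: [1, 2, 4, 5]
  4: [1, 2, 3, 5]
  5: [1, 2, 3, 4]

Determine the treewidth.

4

A width-4 tree decomposition is:
Bags: B1 = {1, 2, 3, 4, 5}
Tree: (single bag)
A single bag containing all 5 vertices is trivially a valid decomposition of width 4. On the other hand G contains the 5-clique {1, 2, 3, 4, 5}. A clique must lie in a single bag of any decomposition, so no decomposition can have width below 4. The upper and lower bounds meet at 4, so that is the treewidth.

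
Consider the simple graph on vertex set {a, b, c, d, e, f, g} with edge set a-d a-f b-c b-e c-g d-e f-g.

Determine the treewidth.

A width-2 tree decomposition is:
Bags: B1 = {a, d, f}  B2 = {d, f, g}  B3 = {c, d, g}  B4 = {b, c, d}  B5 = {b, d, e}
Tree: B1–B2, B2–B3, B3–B4, B4–B5
Each bag holds 3 vertices, so the decomposition has width 2, which upper-bounds the treewidth. Since d–a–f–g–c–b–e–d is a cycle in G, G is not acyclic. Forests are exactly the graphs of treewidth ≤ 1, so tw(G) ≥ 2. Therefore the treewidth is 2.

2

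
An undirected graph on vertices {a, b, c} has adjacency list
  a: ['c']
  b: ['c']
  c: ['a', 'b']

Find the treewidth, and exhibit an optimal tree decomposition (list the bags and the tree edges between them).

Each bag holds 2 vertices, so the decomposition has width 1, which upper-bounds the treewidth. Since G has at least one edge (e.g. c–b), it is not an edgeless graph, so tw(G) ≥ 1. Therefore the treewidth is 1.

Treewidth 1.
Bags: B1 = {b, c}  B2 = {a, c}
Tree: B1–B2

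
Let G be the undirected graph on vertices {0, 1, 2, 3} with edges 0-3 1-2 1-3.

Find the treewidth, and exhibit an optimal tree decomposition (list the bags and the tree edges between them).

Every bag has size at most 2, so the width is 2 − 1 = 1 and tw(G) ≤ 1. Any graph with an edge has treewidth ≥ 1, and G has the edge 2–1. The upper and lower bounds meet at 1, so that is the treewidth.

Treewidth 1.
One optimal decomposition is:
Bags: B1 = {1, 2}  B2 = {1, 3}  B3 = {0, 3}
Tree: B1–B2, B2–B3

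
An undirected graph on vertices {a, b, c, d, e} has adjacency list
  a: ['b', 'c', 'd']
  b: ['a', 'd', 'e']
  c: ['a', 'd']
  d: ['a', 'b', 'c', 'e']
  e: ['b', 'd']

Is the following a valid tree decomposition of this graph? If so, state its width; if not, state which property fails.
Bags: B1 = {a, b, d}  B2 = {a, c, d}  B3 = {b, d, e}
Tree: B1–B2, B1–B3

Yes; width 2.

Checking the three conditions: (i) the bags cover all of {a, b, c, d, e}; (ii) for each edge, some bag contains both endpoints; (iii) the bags containing any fixed vertex form a subtree. All hold, so the decomposition is valid with width 3 − 1 = 2.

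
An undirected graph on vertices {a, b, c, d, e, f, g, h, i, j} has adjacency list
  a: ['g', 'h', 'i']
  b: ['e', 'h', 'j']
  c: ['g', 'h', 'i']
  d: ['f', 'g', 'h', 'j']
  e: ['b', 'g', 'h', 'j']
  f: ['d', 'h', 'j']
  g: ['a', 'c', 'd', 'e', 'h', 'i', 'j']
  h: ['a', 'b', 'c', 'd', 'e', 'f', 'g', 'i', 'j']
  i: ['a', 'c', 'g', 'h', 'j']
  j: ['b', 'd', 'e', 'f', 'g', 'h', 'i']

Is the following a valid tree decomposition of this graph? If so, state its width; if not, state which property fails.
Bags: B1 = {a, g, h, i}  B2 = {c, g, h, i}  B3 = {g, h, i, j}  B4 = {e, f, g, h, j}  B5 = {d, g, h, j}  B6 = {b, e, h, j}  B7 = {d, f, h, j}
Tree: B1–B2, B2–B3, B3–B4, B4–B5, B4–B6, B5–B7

No — bags containing vertex f are not connected in the tree.

A tree decomposition must satisfy three properties: every vertex lies in some bag; for every edge, both endpoints lie together in some bag; and for every vertex, the bags containing it form a connected subtree. Here bags containing vertex f are not connected in the tree, so the decomposition is invalid.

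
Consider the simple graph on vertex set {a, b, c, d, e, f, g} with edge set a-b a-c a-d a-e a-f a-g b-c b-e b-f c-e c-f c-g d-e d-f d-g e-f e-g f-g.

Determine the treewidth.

4

A width-4 tree decomposition is:
Bags: B1 = {a, c, e, f, g}  B2 = {a, b, c, e, f}  B3 = {a, d, e, f, g}
Tree: B1–B2, B1–B3
The largest bag has 5 vertices, giving width 4; this decomposition certifies tw(G) ≤ 4. For the lower bound, the 5 vertices {a, d, e, f, g} are pairwise adjacent, and any tree decomposition puts a clique entirely inside one bag — forcing width ≥ 4. Combining the bounds, tw(G) = 4.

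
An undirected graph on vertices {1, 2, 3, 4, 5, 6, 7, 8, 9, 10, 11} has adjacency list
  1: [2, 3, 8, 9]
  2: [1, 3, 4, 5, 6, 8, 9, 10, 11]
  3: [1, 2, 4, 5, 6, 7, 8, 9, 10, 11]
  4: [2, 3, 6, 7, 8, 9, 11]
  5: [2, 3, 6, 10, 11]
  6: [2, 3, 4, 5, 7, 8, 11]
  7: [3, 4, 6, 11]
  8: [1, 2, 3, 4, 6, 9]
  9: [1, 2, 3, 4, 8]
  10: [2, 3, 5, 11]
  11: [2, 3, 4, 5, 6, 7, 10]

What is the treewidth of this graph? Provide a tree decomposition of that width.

Each bag holds 5 vertices, so the decomposition has width 4, which upper-bounds the treewidth. On the other hand G contains the 5-clique {1, 2, 3, 8, 9}. A clique must lie in a single bag of any decomposition, so no decomposition can have width below 4. Therefore the treewidth is 4.

Treewidth 4.
One optimal decomposition is:
Bags: B1 = {2, 3, 4, 6, 11}  B2 = {3, 4, 6, 7, 11}  B3 = {2, 3, 4, 6, 8}  B4 = {2, 3, 4, 8, 9}  B5 = {1, 2, 3, 8, 9}  B6 = {2, 3, 5, 6, 11}  B7 = {2, 3, 5, 10, 11}
Tree: B1–B2, B1–B3, B3–B4, B4–B5, B1–B6, B6–B7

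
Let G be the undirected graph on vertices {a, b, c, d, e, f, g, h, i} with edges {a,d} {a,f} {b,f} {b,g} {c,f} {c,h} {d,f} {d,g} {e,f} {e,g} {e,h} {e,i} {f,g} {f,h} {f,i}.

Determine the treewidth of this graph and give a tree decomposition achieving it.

Every bag has size at most 3, so the width is 3 − 1 = 2 and tw(G) ≤ 2. On the other hand G contains the 3-clique {d, f, g}. A clique must lie in a single bag of any decomposition, so no decomposition can have width below 2. The upper and lower bounds meet at 2, so that is the treewidth.

Treewidth 2.
One optimal decomposition is:
Bags: B1 = {e, f, g}  B2 = {e, f, h}  B3 = {b, f, g}  B4 = {c, f, h}  B5 = {d, f, g}  B6 = {e, f, i}  B7 = {a, d, f}
Tree: B1–B2, B1–B3, B2–B4, B1–B5, B1–B6, B5–B7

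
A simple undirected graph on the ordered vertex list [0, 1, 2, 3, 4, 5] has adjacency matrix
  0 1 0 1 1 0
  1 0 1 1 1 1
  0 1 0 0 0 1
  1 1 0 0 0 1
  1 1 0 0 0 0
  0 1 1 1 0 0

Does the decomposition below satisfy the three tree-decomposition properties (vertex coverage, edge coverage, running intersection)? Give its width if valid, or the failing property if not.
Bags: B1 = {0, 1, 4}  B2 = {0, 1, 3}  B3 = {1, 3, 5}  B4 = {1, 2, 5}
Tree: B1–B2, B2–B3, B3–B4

Yes; width 2.

Vertex coverage: the bags together contain {0, 1, 2, 3, 4, 5}, the full vertex set. Edge coverage: each edge of G has both endpoints in at least one bag. Running intersection: for every vertex, the bags containing it form a connected subtree. All three properties hold, so this is a valid tree decomposition of width max|bag| − 1 = 2, and hence tw(G) ≤ 2.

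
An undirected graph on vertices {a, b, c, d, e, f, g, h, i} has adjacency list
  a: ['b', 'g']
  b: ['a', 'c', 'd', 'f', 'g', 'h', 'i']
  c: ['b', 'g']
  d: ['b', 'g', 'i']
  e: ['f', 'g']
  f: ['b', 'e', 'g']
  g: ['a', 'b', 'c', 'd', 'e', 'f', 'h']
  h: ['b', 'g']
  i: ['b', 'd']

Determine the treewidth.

2

A width-2 tree decomposition is:
Bags: B1 = {b, f, g}  B2 = {b, g, h}  B3 = {b, d, g}  B4 = {b, d, i}  B5 = {b, c, g}  B6 = {e, f, g}  B7 = {a, b, g}
Tree: B1–B2, B1–B3, B3–B4, B1–B5, B1–B6, B1–B7
Every bag has size at most 3, so the width is 3 − 1 = 2 and tw(G) ≤ 2. On the other hand G contains the 3-clique {e, f, g}. A clique must lie in a single bag of any decomposition, so no decomposition can have width below 2. Hence tw(G) = 2 exactly.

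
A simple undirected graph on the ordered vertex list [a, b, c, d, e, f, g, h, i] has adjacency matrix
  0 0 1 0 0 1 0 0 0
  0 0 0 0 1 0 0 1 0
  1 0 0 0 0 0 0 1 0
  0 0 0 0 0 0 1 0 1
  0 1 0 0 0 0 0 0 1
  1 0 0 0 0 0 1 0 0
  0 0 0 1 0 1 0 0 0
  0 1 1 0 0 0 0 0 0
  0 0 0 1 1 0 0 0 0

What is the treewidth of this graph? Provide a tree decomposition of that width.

Each bag holds 3 vertices, so the decomposition has width 2, which upper-bounds the treewidth. Since g–d–i–e–b–h–c–a–f–g is a cycle in G, G is not acyclic. Forests are exactly the graphs of treewidth ≤ 1, so tw(G) ≥ 2. Therefore the treewidth is 2.

Treewidth 2.
One such decomposition:
Bags: B1 = {d, g, i}  B2 = {e, g, i}  B3 = {b, e, g}  B4 = {b, g, h}  B5 = {c, g, h}  B6 = {a, c, g}  B7 = {a, f, g}
Tree: B1–B2, B2–B3, B3–B4, B4–B5, B5–B6, B6–B7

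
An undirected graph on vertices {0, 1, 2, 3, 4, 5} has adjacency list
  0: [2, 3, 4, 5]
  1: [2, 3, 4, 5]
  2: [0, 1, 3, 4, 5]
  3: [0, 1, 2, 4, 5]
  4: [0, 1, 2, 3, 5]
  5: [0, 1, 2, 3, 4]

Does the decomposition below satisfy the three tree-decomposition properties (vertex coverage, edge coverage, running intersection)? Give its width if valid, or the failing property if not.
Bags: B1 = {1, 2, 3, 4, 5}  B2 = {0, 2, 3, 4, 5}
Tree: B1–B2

Vertex coverage: the bags together contain {0, 1, 2, 3, 4, 5}, the full vertex set. Edge coverage: each edge of G has both endpoints in at least one bag. Running intersection: for every vertex, the bags containing it form a connected subtree. All three properties hold, so this is a valid tree decomposition of width max|bag| − 1 = 4, and hence tw(G) ≤ 4.

Yes; width 4.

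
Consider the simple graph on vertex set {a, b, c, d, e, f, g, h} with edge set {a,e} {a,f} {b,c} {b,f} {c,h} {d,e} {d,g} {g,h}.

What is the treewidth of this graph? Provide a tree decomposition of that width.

Treewidth 2.
One such decomposition:
Bags: B1 = {c, g, h}  B2 = {b, c, g}  B3 = {b, f, g}  B4 = {a, f, g}  B5 = {a, e, g}  B6 = {d, e, g}
Tree: B1–B2, B2–B3, B3–B4, B4–B5, B5–B6

The largest bag has 3 vertices, giving width 2; this decomposition certifies tw(G) ≤ 2. For the lower bound, G contains the cycle g–h–c–b–f–a–e–d–g, so G is not a forest; only forests have treewidth ≤ 1, hence tw(G) ≥ 2. The upper and lower bounds meet at 2, so that is the treewidth.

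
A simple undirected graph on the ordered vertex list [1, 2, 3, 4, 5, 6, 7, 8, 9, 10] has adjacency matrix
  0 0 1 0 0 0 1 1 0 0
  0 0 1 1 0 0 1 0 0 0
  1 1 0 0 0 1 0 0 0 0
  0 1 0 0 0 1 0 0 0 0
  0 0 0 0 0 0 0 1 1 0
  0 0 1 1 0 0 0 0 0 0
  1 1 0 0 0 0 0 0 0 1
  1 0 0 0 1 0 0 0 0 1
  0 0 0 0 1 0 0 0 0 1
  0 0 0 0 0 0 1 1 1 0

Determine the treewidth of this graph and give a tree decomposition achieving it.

Treewidth 2.
One such decomposition:
Bags: B1 = {5, 9, 10}  B2 = {5, 8, 10}  B3 = {7, 8, 10}  B4 = {1, 7, 8}  B5 = {1, 2, 7}  B6 = {1, 2, 3}  B7 = {2, 3, 4}  B8 = {3, 4, 6}
Tree: B1–B2, B2–B3, B3–B4, B4–B5, B5–B6, B6–B7, B7–B8

Every bag has size at most 3, so the width is 3 − 1 = 2 and tw(G) ≤ 2. For the lower bound, G contains the cycle 9–5–8–10–9, so G is not a forest; only forests have treewidth ≤ 1, hence tw(G) ≥ 2. Combining the bounds, tw(G) = 2.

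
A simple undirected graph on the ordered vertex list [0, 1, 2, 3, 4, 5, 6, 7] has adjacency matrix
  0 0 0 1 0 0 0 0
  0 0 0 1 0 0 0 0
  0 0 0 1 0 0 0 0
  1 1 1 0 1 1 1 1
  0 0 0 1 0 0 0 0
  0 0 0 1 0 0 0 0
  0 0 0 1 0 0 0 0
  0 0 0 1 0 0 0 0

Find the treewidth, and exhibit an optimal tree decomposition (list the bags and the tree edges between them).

The largest bag has 2 vertices, giving width 1; this decomposition certifies tw(G) ≤ 1. G has an edge, so its treewidth is at least 1. Therefore the treewidth is 1.

Treewidth 1.
Bags: B1 = {2, 3}  B2 = {0, 3}  B3 = {3, 5}  B4 = {3, 6}  B5 = {1, 3}  B6 = {3, 7}  B7 = {3, 4}
Tree: B1–B2, B1–B3, B3–B4, B4–B5, B4–B6, B2–B7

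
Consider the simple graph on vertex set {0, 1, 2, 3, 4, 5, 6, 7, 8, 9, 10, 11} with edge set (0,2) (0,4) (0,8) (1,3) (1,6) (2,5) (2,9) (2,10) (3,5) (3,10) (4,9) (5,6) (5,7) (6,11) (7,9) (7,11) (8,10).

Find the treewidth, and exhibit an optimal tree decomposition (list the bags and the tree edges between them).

Treewidth 3.
Bags: B1 = {0, 4, 8, 10}  B2 = {0, 2, 4, 10}  B3 = {2, 4, 9, 10}  B4 = {2, 3, 9, 10}  B5 = {2, 3, 5, 9}  B6 = {3, 5, 7, 9}  B7 = {1, 3, 5, 7}  B8 = {1, 5, 6, 7}  B9 = {1, 6, 7, 11}
Tree: B1–B2, B2–B3, B3–B4, B4–B5, B5–B6, B6–B7, B7–B8, B8–B9

Every bag has size at most 4, so the width is 4 − 1 = 3 and tw(G) ≤ 3. For the lower bound: the 4 vertex sets {0,4,8}, {10}, {2}, {3,5,7,9} are disjoint, each induces a connected subgraph, and every pair is joined by at least one edge of G. Contracting each set to a single vertex therefore yields K_{4} as a minor, and since treewidth is minor-monotone, tw(G) ≥ tw(K_{4}) = 3. Therefore the treewidth is 3.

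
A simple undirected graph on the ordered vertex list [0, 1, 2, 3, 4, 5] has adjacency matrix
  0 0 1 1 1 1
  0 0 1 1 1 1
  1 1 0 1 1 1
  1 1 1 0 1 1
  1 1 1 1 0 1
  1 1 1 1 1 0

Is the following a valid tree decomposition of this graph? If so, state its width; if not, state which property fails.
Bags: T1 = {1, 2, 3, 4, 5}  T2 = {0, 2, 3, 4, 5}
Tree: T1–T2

Vertex coverage: the bags together contain {0, 1, 2, 3, 4, 5}, the full vertex set. Edge coverage: each edge of G has both endpoints in at least one bag. Running intersection: for every vertex, the bags containing it form a connected subtree. All three properties hold, so this is a valid tree decomposition of width max|bag| − 1 = 4, and hence tw(G) ≤ 4.

Yes; width 4.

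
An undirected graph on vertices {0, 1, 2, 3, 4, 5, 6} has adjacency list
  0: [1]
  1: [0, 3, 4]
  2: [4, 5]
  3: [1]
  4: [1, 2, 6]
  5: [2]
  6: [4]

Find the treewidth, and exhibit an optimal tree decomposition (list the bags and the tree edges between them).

Treewidth 1.
Bags: B1 = {1, 4}  B2 = {0, 1}  B3 = {1, 3}  B4 = {2, 4}  B5 = {2, 5}  B6 = {4, 6}
Tree: B1–B2, B1–B3, B1–B4, B4–B5, B4–B6

The largest bag has 2 vertices, giving width 1; this decomposition certifies tw(G) ≤ 1. Since G has at least one edge (e.g. 4–1), it is not an edgeless graph, so tw(G) ≥ 1. Therefore the treewidth is 1.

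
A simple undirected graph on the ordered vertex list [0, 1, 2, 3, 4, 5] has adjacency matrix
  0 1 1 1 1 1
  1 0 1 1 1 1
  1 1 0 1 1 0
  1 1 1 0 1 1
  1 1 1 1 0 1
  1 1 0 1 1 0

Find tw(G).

A width-4 tree decomposition is:
Bags: B1 = {0, 1, 2, 3, 4}  B2 = {0, 1, 3, 4, 5}
Tree: B1–B2
Each bag holds 5 vertices, so the decomposition has width 4, which upper-bounds the treewidth. For the lower bound, the 5 vertices {0, 1, 2, 3, 4} are pairwise adjacent, and any tree decomposition puts a clique entirely inside one bag — forcing width ≥ 4. Therefore the treewidth is 4.

4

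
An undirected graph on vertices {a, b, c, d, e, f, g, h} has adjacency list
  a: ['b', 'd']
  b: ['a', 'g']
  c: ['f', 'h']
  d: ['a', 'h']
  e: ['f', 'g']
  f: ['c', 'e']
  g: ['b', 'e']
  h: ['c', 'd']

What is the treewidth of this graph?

A width-2 tree decomposition is:
Bags: B1 = {a, b, d}  B2 = {b, d, h}  B3 = {b, c, h}  B4 = {b, c, f}  B5 = {b, e, f}  B6 = {b, e, g}
Tree: B1–B2, B2–B3, B3–B4, B4–B5, B5–B6
The largest bag has 3 vertices, giving width 2; this decomposition certifies tw(G) ≤ 2. The edges b–a–d–h–c–f–e–g–b form a cycle, so G is not a tree and its treewidth is at least 2. Hence tw(G) = 2 exactly.

2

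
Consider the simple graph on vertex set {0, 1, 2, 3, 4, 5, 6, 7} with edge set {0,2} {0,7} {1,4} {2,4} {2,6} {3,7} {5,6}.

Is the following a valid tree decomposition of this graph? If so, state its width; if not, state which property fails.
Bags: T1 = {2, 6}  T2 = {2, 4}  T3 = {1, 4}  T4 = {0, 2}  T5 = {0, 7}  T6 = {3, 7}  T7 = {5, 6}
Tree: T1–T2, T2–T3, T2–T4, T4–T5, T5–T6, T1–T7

Every vertex of G appears in some bag (union = {0, 1, 2, 3, 4, 5, 6, 7}); every edge is covered by a bag; and for each vertex v the set of bags containing v is connected in the bag tree. The decomposition is therefore valid. The largest bag has 2 vertices, so the width is 1.

Yes; width 1.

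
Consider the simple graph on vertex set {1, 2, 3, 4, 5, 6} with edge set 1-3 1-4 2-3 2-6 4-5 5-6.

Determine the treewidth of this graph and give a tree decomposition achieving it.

Each bag holds 3 vertices, so the decomposition has width 2, which upper-bounds the treewidth. For the lower bound, G contains the cycle 3–1–4–5–6–2–3, so G is not a forest; only forests have treewidth ≤ 1, hence tw(G) ≥ 2. Therefore the treewidth is 2.

Treewidth 2.
Bags: B1 = {1, 3, 4}  B2 = {3, 4, 5}  B3 = {3, 5, 6}  B4 = {2, 3, 6}
Tree: B1–B2, B2–B3, B3–B4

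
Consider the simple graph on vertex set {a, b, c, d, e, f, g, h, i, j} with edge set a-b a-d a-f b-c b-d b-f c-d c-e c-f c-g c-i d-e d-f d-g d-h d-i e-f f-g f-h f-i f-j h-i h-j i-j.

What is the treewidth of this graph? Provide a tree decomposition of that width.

Each bag holds 4 vertices, so the decomposition has width 3, which upper-bounds the treewidth. On the other hand G contains the 4-clique {d, f, h, i}. A clique must lie in a single bag of any decomposition, so no decomposition can have width below 3. Combining the bounds, tw(G) = 3.

Treewidth 3.
Bags: B1 = {b, c, d, f}  B2 = {c, d, f, i}  B3 = {a, b, d, f}  B4 = {d, f, h, i}  B5 = {f, h, i, j}  B6 = {c, d, e, f}  B7 = {c, d, f, g}
Tree: B1–B2, B1–B3, B2–B4, B4–B5, B1–B6, B6–B7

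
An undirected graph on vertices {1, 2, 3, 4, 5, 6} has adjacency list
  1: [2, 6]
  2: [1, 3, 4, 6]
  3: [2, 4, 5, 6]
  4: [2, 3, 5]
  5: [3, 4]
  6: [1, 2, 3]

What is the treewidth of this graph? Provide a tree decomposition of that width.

Treewidth 2.
One optimal decomposition is:
Bags: B1 = {2, 3, 6}  B2 = {2, 3, 4}  B3 = {1, 2, 6}  B4 = {3, 4, 5}
Tree: B1–B2, B1–B3, B2–B4

Each bag holds 3 vertices, so the decomposition has width 2, which upper-bounds the treewidth. On the other hand G contains the 3-clique {1, 2, 6}. A clique must lie in a single bag of any decomposition, so no decomposition can have width below 2. Combining the bounds, tw(G) = 2.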